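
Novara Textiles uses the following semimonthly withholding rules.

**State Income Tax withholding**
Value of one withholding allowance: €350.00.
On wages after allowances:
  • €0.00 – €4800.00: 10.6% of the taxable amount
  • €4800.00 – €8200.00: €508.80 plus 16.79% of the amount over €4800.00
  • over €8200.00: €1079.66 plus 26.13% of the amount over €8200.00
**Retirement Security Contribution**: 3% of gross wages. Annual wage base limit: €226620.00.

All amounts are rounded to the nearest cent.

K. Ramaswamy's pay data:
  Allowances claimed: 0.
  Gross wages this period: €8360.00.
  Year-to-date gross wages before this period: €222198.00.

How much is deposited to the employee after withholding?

State Income Tax: taxable = €8360.00
  €1079.66 + 26.13% × (€8360.00 − €8200.00) = €1079.66 + 26.13% × €160.00 = €1121.47
Retirement Security Contribution: cap €226620.00 − YTD €222198.00 = €4422.00 subject; 3% × €4422.00 = €132.66
Total withheld: €1121.47 + €132.66 = €1254.13
Net pay: €8360.00 − €1254.13 = €7105.87

€7105.87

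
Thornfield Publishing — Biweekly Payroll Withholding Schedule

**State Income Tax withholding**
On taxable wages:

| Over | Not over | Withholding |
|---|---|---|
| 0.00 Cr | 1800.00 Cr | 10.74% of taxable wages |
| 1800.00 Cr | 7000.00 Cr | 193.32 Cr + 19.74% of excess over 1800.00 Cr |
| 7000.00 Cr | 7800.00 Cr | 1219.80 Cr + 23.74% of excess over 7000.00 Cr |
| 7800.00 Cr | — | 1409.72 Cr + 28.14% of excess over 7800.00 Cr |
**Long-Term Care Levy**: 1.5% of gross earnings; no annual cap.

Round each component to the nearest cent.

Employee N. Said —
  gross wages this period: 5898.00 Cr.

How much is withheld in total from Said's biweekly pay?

State Income Tax: taxable = 5898.00 Cr
  193.32 Cr + 19.74% × (5898.00 Cr − 1800.00 Cr) = 193.32 Cr + 19.74% × 4098.00 Cr = 1002.27 Cr
Long-Term Care Levy: 1.5% × 5898.00 Cr = 88.47 Cr
Total: 1002.27 Cr + 88.47 Cr = 1090.74 Cr

1090.74 Cr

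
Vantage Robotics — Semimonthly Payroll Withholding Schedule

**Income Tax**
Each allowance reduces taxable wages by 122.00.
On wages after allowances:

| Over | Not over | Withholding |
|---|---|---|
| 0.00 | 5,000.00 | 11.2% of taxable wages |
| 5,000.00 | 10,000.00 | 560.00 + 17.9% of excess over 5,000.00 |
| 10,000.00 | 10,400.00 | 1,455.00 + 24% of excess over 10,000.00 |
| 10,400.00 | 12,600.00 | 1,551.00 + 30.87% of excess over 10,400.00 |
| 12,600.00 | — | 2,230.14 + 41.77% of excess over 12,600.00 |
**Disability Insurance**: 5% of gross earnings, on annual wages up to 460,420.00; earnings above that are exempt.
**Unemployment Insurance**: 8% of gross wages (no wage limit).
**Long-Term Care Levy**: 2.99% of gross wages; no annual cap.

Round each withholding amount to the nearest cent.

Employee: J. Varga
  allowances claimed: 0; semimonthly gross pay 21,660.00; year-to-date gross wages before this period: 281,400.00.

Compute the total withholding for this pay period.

9,477.93

Income Tax: taxable = 21,660.00
  2,230.14 + 41.77% × (21,660.00 − 12,600.00) = 2,230.14 + 41.77% × 9,060.00 = 6,014.50
Disability Insurance: 5% × 21,660.00 = 1,083.00
Unemployment Insurance: 8% × 21,660.00 = 1,732.80
Long-Term Care Levy: 2.99% × 21,660.00 = 647.63
Total: 6,014.50 + 1,083.00 + 1,732.80 + 647.63 = 9,477.93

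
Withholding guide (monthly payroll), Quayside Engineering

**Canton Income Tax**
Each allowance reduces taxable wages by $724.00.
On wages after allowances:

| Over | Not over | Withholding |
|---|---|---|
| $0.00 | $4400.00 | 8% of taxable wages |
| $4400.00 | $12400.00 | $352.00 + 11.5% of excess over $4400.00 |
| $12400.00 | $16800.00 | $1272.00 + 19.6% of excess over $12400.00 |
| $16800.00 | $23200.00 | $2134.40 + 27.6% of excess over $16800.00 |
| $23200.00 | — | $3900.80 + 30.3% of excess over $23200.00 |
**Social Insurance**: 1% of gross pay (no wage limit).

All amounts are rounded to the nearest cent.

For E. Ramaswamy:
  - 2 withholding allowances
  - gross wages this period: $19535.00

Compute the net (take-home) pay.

$16850.04

Canton Income Tax: taxable = $19535.00 − 2×$724.00 = $18087.00
  $2134.40 + 27.6% × ($18087.00 − $16800.00) = $2134.40 + 27.6% × $1287.00 = $2489.61
Social Insurance: 1% × $19535.00 = $195.35
Total withheld: $2489.61 + $195.35 = $2684.96
Net pay: $19535.00 − $2684.96 = $16850.04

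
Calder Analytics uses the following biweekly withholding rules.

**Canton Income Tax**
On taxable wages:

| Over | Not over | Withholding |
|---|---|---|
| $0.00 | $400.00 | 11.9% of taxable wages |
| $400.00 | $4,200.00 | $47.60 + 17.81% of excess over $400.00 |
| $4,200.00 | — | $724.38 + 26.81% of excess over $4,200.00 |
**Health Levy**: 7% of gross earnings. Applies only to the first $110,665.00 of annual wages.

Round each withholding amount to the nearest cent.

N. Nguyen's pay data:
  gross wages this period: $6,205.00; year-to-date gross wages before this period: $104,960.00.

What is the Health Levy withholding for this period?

Health Levy: cap $110,665.00 − YTD $104,960.00 = $5,705.00 subject; 7% × $5,705.00 = $399.35

$399.35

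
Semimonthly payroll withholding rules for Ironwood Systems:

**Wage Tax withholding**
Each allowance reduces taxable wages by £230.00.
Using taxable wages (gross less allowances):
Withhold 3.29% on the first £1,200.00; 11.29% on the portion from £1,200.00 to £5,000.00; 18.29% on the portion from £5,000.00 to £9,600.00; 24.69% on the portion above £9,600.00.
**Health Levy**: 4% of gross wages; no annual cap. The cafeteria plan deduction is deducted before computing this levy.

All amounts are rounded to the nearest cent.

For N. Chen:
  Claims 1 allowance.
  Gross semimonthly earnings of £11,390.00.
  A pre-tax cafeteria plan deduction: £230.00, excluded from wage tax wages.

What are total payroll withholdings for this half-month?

£2,084.62

Wage Tax: taxable = £11,390.00 − £230.00 − 1×£230.00 = £10,930.00
  £1,309.84 + 24.69% × (£10,930.00 − £9,600.00) = £1,309.84 + 24.69% × £1,330.00 = £1,638.22
Health Levy: 4% × £11,160.00 = £446.40
Total: £1,638.22 + £446.40 = £2,084.62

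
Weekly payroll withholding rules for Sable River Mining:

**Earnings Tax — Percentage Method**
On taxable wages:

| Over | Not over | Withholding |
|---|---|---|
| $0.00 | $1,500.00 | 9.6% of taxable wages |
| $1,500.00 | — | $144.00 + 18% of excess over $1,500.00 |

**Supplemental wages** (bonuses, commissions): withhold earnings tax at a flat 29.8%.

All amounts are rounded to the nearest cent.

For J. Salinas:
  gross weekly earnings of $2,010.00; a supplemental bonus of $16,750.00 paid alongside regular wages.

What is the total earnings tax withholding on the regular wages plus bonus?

Earnings Tax: taxable = $2,010.00
  $144.00 + 18% × ($2,010.00 − $1,500.00) = $144.00 + 18% × $510.00 = $235.80
Supplemental (29.8% flat on bonus): 29.8% × $16,750.00 = $4,991.50
Total earnings tax: $235.80 + $4,991.50 = $5,227.30

$5,227.30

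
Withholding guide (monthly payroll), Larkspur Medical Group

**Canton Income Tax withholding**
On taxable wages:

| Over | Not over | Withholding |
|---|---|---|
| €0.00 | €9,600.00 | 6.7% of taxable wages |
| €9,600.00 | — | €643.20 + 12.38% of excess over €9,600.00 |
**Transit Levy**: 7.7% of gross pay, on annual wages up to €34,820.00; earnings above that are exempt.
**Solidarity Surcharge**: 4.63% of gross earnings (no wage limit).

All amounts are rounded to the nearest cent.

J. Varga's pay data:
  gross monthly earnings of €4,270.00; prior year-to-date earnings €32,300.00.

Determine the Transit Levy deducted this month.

€194.04

Transit Levy: cap €34,820.00 − YTD €32,300.00 = €2,520.00 subject; 7.7% × €2,520.00 = €194.04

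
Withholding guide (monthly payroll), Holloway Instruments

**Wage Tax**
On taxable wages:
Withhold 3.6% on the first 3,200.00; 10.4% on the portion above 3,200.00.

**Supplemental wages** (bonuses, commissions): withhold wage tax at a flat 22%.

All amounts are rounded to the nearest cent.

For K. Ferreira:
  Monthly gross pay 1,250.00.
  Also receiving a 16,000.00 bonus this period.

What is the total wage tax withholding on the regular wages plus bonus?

Wage Tax: taxable = 1,250.00
  3.6% × 1,250.00 = 45.00
Supplemental (22% flat on bonus): 22% × 16,000.00 = 3,520.00
Total wage tax: 45.00 + 3,520.00 = 3,565.00

3,565.00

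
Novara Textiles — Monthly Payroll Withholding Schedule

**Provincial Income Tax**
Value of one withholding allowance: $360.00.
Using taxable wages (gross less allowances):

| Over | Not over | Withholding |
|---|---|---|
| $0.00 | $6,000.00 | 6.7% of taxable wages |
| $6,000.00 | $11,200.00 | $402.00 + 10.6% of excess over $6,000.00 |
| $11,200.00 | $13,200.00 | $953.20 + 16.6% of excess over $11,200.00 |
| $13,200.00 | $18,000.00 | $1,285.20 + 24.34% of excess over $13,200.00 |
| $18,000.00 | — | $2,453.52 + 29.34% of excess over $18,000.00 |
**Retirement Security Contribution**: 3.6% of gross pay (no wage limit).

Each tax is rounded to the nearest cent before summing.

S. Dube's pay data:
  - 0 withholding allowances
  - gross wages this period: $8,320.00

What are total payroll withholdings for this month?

$947.44

Provincial Income Tax: taxable = $8,320.00
  $402.00 + 10.6% × ($8,320.00 − $6,000.00) = $402.00 + 10.6% × $2,320.00 = $647.92
Retirement Security Contribution: 3.6% × $8,320.00 = $299.52
Total: $647.92 + $299.52 = $947.44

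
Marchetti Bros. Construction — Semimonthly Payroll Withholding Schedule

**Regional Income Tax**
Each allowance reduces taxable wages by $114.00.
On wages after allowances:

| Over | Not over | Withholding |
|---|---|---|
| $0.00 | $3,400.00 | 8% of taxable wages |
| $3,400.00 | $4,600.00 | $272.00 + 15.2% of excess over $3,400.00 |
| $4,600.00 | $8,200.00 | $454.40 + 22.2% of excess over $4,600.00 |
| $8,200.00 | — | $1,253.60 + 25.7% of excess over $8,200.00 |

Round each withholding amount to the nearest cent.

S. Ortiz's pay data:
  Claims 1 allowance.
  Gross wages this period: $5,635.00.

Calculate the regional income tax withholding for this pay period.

Regional Income Tax: taxable = $5,635.00 − 1×$114.00 = $5,521.00
  $454.40 + 22.2% × ($5,521.00 − $4,600.00) = $454.40 + 22.2% × $921.00 = $658.86

$658.86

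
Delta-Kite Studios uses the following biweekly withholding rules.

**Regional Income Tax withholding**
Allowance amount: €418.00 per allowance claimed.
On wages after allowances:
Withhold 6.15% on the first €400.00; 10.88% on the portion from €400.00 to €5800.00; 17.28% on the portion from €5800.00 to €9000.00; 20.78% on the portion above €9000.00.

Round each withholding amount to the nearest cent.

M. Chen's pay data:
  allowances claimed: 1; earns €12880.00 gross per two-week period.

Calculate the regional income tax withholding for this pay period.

€1884.48

Regional Income Tax: taxable = €12880.00 − 1×€418.00 = €12462.00
  €1165.08 + 20.78% × (€12462.00 − €9000.00) = €1165.08 + 20.78% × €3462.00 = €1884.48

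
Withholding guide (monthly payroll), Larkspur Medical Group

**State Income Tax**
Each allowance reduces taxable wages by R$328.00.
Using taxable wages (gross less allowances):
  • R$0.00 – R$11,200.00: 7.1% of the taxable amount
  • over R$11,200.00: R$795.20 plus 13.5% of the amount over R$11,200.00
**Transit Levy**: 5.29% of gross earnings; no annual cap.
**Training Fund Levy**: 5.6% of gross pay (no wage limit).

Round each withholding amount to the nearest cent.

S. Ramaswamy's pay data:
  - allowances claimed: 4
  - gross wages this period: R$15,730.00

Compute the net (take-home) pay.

R$12,787.37

State Income Tax: taxable = R$15,730.00 − 4×R$328.00 = R$14,418.00
  R$795.20 + 13.5% × (R$14,418.00 − R$11,200.00) = R$795.20 + 13.5% × R$3,218.00 = R$1,229.63
Transit Levy: 5.29% × R$15,730.00 = R$832.12
Training Fund Levy: 5.6% × R$15,730.00 = R$880.88
Total withheld: R$1,229.63 + R$832.12 + R$880.88 = R$2,942.63
Net pay: R$15,730.00 − R$2,942.63 = R$12,787.37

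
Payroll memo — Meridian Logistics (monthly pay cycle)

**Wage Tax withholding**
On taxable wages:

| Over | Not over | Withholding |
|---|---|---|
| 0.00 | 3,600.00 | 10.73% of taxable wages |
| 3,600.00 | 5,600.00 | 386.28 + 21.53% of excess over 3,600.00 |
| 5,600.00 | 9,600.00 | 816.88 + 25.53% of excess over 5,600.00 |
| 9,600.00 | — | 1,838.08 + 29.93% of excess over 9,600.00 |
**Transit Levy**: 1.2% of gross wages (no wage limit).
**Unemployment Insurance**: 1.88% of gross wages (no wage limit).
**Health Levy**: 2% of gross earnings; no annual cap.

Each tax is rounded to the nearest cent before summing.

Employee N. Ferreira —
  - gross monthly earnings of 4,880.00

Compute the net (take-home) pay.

Wage Tax: taxable = 4,880.00
  386.28 + 21.53% × (4,880.00 − 3,600.00) = 386.28 + 21.53% × 1,280.00 = 661.86
Transit Levy: 1.2% × 4,880.00 = 58.56
Unemployment Insurance: 1.88% × 4,880.00 = 91.74
Health Levy: 2% × 4,880.00 = 97.60
Total withheld: 661.86 + 58.56 + 91.74 + 97.60 = 909.76
Net pay: 4,880.00 − 909.76 = 3,970.24

3,970.24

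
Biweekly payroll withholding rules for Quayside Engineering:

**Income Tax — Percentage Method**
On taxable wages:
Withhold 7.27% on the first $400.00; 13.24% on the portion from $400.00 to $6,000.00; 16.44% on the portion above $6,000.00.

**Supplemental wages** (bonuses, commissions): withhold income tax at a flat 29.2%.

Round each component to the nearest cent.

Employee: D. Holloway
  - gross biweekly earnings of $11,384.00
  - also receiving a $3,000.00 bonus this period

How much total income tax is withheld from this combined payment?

Income Tax: taxable = $11,384.00
  $770.52 + 16.44% × ($11,384.00 − $6,000.00) = $770.52 + 16.44% × $5,384.00 = $1,655.65
Supplemental (29.2% flat on bonus): 29.2% × $3,000.00 = $876.00
Total income tax: $1,655.65 + $876.00 = $2,531.65

$2,531.65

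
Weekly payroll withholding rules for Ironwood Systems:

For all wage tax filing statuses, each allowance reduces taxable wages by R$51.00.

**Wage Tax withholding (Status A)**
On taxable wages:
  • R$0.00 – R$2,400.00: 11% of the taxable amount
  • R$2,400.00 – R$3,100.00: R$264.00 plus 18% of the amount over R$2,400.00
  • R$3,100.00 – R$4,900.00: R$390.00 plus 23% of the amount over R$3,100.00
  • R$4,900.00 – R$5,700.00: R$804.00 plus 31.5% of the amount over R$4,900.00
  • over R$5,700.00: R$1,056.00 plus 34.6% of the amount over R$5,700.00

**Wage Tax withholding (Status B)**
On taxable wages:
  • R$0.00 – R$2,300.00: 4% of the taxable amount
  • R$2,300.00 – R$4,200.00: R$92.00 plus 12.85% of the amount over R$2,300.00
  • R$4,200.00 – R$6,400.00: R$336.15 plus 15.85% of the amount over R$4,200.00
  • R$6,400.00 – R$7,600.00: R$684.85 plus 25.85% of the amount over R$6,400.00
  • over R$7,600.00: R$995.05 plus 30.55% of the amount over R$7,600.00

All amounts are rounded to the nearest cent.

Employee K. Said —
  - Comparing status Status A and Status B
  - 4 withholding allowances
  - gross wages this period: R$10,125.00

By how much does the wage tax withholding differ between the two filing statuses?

R$812.35

Wage Tax (Status A): taxable = R$10,125.00 − 4×R$51.00 = R$9,921.00
  R$1,056.00 + 34.6% × (R$9,921.00 − R$5,700.00) = R$1,056.00 + 34.6% × R$4,221.00 = R$2,516.47
Wage Tax (Status B): taxable = R$10,125.00 − 4×R$51.00 = R$9,921.00
  R$995.05 + 30.55% × (R$9,921.00 − R$7,600.00) = R$995.05 + 30.55% × R$2,321.00 = R$1,704.12
Difference: |R$2,516.47 − R$1,704.12| = R$812.35 (higher under Status A)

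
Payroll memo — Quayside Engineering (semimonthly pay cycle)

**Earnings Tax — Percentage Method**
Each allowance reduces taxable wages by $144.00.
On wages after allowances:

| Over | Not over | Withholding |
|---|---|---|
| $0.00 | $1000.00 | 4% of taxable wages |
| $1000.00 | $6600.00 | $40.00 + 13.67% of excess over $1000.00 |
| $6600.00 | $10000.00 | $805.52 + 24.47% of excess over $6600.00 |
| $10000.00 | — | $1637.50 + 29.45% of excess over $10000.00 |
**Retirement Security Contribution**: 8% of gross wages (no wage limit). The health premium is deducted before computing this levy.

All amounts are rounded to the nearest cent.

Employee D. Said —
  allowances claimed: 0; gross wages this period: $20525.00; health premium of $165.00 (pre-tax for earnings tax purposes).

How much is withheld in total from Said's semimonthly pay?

Earnings Tax: taxable = $20525.00 − $165.00 = $20360.00
  $1637.50 + 29.45% × ($20360.00 − $10000.00) = $1637.50 + 29.45% × $10360.00 = $4688.52
Retirement Security Contribution: 8% × $20360.00 = $1628.80
Total: $4688.52 + $1628.80 = $6317.32

$6317.32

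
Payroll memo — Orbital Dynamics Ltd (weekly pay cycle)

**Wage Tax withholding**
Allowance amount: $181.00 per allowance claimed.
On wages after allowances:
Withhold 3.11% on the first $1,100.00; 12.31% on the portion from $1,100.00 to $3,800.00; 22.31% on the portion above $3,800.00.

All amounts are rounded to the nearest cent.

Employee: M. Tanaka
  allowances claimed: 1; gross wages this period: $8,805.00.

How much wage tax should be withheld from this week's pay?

$1,442.81

Wage Tax: taxable = $8,805.00 − 1×$181.00 = $8,624.00
  $366.58 + 22.31% × ($8,624.00 − $3,800.00) = $366.58 + 22.31% × $4,824.00 = $1,442.81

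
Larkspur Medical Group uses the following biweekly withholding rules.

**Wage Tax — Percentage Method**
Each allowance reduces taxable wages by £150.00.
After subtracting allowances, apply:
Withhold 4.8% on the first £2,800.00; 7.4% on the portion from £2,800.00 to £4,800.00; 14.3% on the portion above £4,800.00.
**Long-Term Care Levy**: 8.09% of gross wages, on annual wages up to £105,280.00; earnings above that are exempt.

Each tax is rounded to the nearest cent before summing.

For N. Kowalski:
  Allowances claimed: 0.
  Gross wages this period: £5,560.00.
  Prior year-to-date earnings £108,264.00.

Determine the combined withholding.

Wage Tax: taxable = £5,560.00
  £282.40 + 14.3% × (£5,560.00 − £4,800.00) = £282.40 + 14.3% × £760.00 = £391.08
Long-Term Care Levy: YTD £108,264.00 ≥ cap £105,280.00 → £0.00
Total: £391.08 + £0.00 = £391.08

£391.08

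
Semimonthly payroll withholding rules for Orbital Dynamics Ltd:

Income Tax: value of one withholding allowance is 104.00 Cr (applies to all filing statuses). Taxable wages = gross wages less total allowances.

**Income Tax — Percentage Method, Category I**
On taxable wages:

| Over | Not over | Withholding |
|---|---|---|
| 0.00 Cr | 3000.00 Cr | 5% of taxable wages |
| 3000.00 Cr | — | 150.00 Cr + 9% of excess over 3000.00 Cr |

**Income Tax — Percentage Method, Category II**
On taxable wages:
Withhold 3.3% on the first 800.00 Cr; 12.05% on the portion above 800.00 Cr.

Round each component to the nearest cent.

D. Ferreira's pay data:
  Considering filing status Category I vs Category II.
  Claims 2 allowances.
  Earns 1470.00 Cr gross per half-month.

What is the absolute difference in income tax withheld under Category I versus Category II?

18.97 Cr

Income Tax (Category I): taxable = 1470.00 Cr − 2×104.00 Cr = 1262.00 Cr
  5% × 1262.00 Cr = 63.10 Cr
Income Tax (Category II): taxable = 1470.00 Cr − 2×104.00 Cr = 1262.00 Cr
  26.40 Cr + 12.05% × (1262.00 Cr − 800.00 Cr) = 26.40 Cr + 12.05% × 462.00 Cr = 82.07 Cr
Difference: |63.10 Cr − 82.07 Cr| = 18.97 Cr (higher under Category II)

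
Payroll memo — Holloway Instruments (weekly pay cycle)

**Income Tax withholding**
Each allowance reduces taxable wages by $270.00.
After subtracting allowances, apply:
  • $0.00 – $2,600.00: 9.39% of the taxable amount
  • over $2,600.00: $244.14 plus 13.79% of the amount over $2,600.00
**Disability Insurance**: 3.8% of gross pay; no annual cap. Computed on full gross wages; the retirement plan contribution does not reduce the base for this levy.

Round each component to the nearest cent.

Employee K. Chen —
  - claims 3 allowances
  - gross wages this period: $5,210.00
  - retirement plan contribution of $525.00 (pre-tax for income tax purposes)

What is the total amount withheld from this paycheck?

Income Tax: taxable = $5,210.00 − $525.00 − 3×$270.00 = $3,875.00
  $244.14 + 13.79% × ($3,875.00 − $2,600.00) = $244.14 + 13.79% × $1,275.00 = $419.96
Disability Insurance: 3.8% × $5,210.00 = $197.98
Total: $419.96 + $197.98 = $617.94

$617.94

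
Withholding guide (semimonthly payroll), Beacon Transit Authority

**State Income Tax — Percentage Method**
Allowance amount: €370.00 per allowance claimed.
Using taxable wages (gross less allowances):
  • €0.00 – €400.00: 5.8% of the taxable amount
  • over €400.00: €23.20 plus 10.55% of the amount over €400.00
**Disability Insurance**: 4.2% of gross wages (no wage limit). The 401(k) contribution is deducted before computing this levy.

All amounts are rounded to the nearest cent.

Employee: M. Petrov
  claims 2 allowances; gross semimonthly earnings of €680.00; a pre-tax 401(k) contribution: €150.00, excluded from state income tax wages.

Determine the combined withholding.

€22.26

State Income Tax: taxable = €680.00 − €150.00 − 2×€370.00 = €-210.00
  Taxable ≤ 0 → €0.00
Disability Insurance: 4.2% × €530.00 = €22.26
Total: €0.00 + €22.26 = €22.26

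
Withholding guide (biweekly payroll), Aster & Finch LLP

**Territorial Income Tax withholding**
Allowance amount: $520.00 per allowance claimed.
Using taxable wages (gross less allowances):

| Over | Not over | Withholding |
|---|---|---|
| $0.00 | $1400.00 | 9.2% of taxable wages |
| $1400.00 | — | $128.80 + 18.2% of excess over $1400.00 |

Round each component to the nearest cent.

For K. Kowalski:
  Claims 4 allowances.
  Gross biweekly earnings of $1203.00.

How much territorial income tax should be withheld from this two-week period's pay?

$0.00

Territorial Income Tax: taxable = $1203.00 − 4×$520.00 = $-877.00
  Taxable ≤ 0 → $0.00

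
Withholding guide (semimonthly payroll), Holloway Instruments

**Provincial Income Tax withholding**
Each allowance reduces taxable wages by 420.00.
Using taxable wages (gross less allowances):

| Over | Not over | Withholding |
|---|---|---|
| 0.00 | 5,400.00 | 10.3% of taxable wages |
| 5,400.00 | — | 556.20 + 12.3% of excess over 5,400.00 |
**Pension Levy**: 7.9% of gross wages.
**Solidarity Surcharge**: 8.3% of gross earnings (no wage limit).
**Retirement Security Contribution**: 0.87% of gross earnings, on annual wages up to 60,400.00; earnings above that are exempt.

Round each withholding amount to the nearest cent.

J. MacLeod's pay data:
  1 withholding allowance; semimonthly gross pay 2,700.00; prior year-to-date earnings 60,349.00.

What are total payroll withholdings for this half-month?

672.68

Provincial Income Tax: taxable = 2,700.00 − 1×420.00 = 2,280.00
  10.3% × 2,280.00 = 234.84
Pension Levy: 7.9% × 2,700.00 = 213.30
Solidarity Surcharge: 8.3% × 2,700.00 = 224.10
Retirement Security Contribution: cap 60,400.00 − YTD 60,349.00 = 51.00 subject; 0.87% × 51.00 = 0.44
Total: 234.84 + 213.30 + 224.10 + 0.44 = 672.68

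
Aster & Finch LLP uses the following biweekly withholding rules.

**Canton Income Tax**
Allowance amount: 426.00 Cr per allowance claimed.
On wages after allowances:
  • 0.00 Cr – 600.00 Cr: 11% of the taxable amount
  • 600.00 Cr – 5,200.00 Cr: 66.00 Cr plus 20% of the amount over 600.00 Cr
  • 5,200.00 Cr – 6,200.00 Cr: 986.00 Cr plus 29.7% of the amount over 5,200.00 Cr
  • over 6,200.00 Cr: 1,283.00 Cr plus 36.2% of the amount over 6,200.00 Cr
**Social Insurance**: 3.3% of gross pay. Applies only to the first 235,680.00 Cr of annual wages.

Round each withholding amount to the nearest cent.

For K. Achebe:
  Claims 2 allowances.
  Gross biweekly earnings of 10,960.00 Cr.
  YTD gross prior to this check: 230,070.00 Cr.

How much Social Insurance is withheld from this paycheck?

Social Insurance: cap 235,680.00 Cr − YTD 230,070.00 Cr = 5,610.00 Cr subject; 3.3% × 5,610.00 Cr = 185.13 Cr

185.13 Cr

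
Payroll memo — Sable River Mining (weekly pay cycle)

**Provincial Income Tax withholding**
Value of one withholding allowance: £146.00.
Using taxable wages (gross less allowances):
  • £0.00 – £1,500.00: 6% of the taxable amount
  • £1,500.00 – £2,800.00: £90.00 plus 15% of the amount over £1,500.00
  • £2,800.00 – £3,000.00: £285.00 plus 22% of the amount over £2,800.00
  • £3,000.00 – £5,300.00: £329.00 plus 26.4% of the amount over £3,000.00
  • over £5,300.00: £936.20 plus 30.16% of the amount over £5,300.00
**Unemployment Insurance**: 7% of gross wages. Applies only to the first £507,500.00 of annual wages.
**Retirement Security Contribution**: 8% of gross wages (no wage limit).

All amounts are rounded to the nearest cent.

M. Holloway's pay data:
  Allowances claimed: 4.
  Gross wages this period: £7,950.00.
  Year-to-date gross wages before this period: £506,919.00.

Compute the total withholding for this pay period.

£2,235.98

Provincial Income Tax: taxable = £7,950.00 − 4×£146.00 = £7,366.00
  £936.20 + 30.16% × (£7,366.00 − £5,300.00) = £936.20 + 30.16% × £2,066.00 = £1,559.31
Unemployment Insurance: cap £507,500.00 − YTD £506,919.00 = £581.00 subject; 7% × £581.00 = £40.67
Retirement Security Contribution: 8% × £7,950.00 = £636.00
Total: £1,559.31 + £40.67 + £636.00 = £2,235.98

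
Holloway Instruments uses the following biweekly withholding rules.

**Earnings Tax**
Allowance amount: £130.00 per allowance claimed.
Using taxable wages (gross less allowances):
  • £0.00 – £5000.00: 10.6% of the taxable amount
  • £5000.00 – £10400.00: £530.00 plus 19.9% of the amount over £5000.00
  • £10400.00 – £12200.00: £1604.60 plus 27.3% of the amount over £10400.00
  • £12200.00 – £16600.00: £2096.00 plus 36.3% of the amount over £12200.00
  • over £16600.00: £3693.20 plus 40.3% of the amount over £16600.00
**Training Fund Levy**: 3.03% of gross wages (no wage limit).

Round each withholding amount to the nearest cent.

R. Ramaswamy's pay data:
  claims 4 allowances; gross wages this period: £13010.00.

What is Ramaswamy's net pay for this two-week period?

Earnings Tax: taxable = £13010.00 − 4×£130.00 = £12490.00
  £2096.00 + 36.3% × (£12490.00 − £12200.00) = £2096.00 + 36.3% × £290.00 = £2201.27
Training Fund Levy: 3.03% × £13010.00 = £394.20
Total withheld: £2201.27 + £394.20 = £2595.47
Net pay: £13010.00 − £2595.47 = £10414.53

£10414.53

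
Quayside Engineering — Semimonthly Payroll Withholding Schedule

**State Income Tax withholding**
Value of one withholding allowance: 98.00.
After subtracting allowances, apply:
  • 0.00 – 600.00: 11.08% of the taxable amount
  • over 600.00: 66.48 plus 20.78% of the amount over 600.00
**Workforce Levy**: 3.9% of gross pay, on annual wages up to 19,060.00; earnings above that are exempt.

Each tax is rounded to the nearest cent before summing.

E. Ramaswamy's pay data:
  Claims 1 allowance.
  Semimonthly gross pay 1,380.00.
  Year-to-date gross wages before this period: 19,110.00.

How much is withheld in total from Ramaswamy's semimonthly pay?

State Income Tax: taxable = 1,380.00 − 1×98.00 = 1,282.00
  66.48 + 20.78% × (1,282.00 − 600.00) = 66.48 + 20.78% × 682.00 = 208.20
Workforce Levy: YTD 19,110.00 ≥ cap 19,060.00 → 0.00
Total: 208.20 + 0.00 = 208.20

208.20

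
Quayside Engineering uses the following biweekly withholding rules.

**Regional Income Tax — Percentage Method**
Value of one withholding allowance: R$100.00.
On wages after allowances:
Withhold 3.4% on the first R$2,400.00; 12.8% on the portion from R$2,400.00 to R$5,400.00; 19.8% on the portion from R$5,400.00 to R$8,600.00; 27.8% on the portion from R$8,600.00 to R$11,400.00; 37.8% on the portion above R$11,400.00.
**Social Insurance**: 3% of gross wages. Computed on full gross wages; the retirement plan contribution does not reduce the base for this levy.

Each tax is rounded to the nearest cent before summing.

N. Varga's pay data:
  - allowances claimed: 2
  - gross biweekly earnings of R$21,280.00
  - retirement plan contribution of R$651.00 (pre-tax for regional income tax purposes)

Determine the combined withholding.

R$5,928.96

Regional Income Tax: taxable = R$21,280.00 − R$651.00 − 2×R$100.00 = R$20,429.00
  R$1,877.60 + 37.8% × (R$20,429.00 − R$11,400.00) = R$1,877.60 + 37.8% × R$9,029.00 = R$5,290.56
Social Insurance: 3% × R$21,280.00 = R$638.40
Total: R$5,290.56 + R$638.40 = R$5,928.96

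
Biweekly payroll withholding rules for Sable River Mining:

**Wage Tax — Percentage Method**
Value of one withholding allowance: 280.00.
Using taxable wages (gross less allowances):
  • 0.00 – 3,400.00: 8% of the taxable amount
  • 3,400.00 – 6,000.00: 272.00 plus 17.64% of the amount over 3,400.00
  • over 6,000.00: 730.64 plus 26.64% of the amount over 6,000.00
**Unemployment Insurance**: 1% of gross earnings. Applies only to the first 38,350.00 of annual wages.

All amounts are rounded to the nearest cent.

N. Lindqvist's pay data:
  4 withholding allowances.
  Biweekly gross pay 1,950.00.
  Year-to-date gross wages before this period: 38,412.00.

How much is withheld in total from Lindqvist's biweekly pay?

66.40

Wage Tax: taxable = 1,950.00 − 4×280.00 = 830.00
  8% × 830.00 = 66.40
Unemployment Insurance: YTD 38,412.00 ≥ cap 38,350.00 → 0.00
Total: 66.40 + 0.00 = 66.40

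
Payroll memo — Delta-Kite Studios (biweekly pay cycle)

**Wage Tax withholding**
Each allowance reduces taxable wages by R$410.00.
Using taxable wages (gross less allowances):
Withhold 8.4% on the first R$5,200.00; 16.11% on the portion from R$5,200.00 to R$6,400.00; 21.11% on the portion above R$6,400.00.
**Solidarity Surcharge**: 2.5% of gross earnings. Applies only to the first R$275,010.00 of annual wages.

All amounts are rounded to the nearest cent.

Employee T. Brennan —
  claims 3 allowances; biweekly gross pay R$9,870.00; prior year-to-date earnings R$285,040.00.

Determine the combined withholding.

Wage Tax: taxable = R$9,870.00 − 3×R$410.00 = R$8,640.00
  R$630.12 + 21.11% × (R$8,640.00 − R$6,400.00) = R$630.12 + 21.11% × R$2,240.00 = R$1,102.98
Solidarity Surcharge: YTD R$285,040.00 ≥ cap R$275,010.00 → R$0.00
Total: R$1,102.98 + R$0.00 = R$1,102.98

R$1,102.98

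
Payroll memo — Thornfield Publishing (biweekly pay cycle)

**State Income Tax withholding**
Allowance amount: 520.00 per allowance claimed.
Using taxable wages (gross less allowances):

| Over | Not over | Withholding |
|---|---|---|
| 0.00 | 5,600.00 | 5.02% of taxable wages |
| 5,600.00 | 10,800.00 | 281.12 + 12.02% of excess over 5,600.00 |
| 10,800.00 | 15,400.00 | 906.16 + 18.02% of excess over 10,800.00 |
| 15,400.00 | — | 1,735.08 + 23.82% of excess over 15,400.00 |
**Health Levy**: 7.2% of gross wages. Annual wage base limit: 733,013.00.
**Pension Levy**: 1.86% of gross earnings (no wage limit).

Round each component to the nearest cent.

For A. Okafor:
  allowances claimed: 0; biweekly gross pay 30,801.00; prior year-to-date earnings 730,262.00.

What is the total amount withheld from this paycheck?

6,174.57

State Income Tax: taxable = 30,801.00
  1,735.08 + 23.82% × (30,801.00 − 15,400.00) = 1,735.08 + 23.82% × 15,401.00 = 5,403.60
Health Levy: cap 733,013.00 − YTD 730,262.00 = 2,751.00 subject; 7.2% × 2,751.00 = 198.07
Pension Levy: 1.86% × 30,801.00 = 572.90
Total: 5,403.60 + 198.07 + 572.90 = 6,174.57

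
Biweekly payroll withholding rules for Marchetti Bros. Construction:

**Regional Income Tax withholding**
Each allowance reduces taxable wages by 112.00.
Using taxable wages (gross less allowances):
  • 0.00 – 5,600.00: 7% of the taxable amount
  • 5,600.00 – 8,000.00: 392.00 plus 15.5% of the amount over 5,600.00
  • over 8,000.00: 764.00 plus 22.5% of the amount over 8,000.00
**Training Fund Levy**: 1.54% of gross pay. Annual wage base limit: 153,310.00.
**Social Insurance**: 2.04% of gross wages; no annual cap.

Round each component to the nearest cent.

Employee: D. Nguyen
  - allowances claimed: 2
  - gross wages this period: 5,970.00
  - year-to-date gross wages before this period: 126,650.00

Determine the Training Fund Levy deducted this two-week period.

91.94

Training Fund Levy: 1.54% × 5,970.00 = 91.94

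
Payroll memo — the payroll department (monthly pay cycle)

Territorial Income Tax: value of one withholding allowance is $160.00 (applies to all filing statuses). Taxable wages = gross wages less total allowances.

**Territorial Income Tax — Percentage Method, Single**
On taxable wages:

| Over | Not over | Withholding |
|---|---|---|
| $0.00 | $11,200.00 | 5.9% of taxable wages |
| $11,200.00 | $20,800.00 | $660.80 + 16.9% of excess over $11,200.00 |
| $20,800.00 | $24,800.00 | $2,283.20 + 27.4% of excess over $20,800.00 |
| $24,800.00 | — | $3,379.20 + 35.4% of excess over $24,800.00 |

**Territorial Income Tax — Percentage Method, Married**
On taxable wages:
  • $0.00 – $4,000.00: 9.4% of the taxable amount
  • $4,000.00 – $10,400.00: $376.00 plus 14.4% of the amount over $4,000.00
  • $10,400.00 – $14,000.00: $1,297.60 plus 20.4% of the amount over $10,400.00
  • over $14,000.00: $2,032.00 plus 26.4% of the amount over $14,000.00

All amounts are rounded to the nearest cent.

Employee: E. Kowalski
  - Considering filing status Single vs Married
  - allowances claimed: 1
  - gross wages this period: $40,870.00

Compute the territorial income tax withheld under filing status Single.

Territorial Income Tax (Single): taxable = $40,870.00 − 1×$160.00 = $40,710.00
  $3,379.20 + 35.4% × ($40,710.00 − $24,800.00) = $3,379.20 + 35.4% × $15,910.00 = $9,011.34

$9,011.34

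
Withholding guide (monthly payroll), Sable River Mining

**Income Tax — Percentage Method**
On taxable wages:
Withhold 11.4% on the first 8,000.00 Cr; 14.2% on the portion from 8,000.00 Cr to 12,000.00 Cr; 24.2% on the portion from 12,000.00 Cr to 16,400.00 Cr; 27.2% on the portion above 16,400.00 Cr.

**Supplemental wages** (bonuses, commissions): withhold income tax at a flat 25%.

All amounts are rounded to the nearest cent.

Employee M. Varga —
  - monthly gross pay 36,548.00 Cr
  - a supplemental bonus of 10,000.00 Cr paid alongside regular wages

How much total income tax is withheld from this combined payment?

Income Tax: taxable = 36,548.00 Cr
  2,544.80 Cr + 27.2% × (36,548.00 Cr − 16,400.00 Cr) = 2,544.80 Cr + 27.2% × 20,148.00 Cr = 8,025.06 Cr
Supplemental (25% flat on bonus): 25% × 10,000.00 Cr = 2,500.00 Cr
Total income tax: 8,025.06 Cr + 2,500.00 Cr = 10,525.06 Cr

10,525.06 Cr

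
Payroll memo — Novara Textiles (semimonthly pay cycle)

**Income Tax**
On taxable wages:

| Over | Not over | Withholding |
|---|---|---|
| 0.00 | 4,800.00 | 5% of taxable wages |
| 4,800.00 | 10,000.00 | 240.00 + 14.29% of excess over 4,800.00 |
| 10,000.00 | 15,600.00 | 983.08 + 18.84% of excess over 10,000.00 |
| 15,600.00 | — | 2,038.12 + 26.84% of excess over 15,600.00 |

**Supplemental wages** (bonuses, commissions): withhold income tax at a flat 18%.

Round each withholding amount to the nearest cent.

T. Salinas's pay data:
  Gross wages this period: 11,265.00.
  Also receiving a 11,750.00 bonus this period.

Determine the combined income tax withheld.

3,336.41

Income Tax: taxable = 11,265.00
  983.08 + 18.84% × (11,265.00 − 10,000.00) = 983.08 + 18.84% × 1,265.00 = 1,221.41
Supplemental (18% flat on bonus): 18% × 11,750.00 = 2,115.00
Total income tax: 1,221.41 + 2,115.00 = 3,336.41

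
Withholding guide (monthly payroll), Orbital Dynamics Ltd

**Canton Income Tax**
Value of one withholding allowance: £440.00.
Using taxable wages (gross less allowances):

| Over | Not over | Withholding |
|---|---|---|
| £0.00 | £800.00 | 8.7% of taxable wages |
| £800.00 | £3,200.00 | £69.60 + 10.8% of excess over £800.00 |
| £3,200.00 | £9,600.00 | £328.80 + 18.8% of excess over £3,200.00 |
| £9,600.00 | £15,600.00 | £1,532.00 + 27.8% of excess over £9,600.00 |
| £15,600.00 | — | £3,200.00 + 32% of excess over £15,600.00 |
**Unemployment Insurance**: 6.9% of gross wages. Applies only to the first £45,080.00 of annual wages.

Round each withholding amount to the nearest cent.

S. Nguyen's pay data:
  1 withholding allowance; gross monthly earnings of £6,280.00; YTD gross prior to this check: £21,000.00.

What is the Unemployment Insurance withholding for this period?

Unemployment Insurance: 6.9% × £6,280.00 = £433.32

£433.32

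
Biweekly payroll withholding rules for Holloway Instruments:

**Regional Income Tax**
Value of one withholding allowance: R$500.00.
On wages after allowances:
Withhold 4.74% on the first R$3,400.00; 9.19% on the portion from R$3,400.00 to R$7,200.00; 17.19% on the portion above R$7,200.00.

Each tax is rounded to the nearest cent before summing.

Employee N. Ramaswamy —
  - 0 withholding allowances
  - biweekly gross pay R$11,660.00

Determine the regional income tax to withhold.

Regional Income Tax: taxable = R$11,660.00
  R$510.38 + 17.19% × (R$11,660.00 − R$7,200.00) = R$510.38 + 17.19% × R$4,460.00 = R$1,277.05

R$1,277.05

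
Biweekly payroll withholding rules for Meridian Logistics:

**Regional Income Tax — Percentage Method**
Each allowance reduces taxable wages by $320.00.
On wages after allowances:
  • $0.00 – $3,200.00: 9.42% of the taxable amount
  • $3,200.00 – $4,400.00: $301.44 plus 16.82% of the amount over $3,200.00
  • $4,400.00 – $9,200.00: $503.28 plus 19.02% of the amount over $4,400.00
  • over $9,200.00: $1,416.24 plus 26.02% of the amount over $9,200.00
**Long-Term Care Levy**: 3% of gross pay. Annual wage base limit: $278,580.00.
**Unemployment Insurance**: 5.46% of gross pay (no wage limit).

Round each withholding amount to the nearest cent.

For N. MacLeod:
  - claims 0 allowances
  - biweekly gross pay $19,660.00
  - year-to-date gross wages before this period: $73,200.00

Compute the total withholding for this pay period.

Regional Income Tax: taxable = $19,660.00
  $1,416.24 + 26.02% × ($19,660.00 − $9,200.00) = $1,416.24 + 26.02% × $10,460.00 = $4,137.93
Long-Term Care Levy: 3% × $19,660.00 = $589.80
Unemployment Insurance: 5.46% × $19,660.00 = $1,073.44
Total: $4,137.93 + $589.80 + $1,073.44 = $5,801.17

$5,801.17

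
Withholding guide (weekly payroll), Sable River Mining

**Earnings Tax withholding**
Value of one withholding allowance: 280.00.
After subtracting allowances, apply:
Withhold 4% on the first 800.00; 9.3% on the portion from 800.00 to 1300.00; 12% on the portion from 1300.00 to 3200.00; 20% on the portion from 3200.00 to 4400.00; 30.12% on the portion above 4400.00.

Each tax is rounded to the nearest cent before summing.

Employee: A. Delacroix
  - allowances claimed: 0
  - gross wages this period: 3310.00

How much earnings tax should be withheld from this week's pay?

Earnings Tax: taxable = 3310.00
  306.50 + 20% × (3310.00 − 3200.00) = 306.50 + 20% × 110.00 = 328.50

328.50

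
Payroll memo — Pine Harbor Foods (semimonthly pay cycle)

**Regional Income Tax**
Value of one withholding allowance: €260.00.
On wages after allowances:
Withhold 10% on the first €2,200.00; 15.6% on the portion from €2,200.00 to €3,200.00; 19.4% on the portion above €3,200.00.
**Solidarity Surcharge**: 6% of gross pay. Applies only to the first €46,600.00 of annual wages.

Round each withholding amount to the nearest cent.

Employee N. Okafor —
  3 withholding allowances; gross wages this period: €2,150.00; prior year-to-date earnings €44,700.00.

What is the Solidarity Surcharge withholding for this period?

€114.00

Solidarity Surcharge: cap €46,600.00 − YTD €44,700.00 = €1,900.00 subject; 6% × €1,900.00 = €114.00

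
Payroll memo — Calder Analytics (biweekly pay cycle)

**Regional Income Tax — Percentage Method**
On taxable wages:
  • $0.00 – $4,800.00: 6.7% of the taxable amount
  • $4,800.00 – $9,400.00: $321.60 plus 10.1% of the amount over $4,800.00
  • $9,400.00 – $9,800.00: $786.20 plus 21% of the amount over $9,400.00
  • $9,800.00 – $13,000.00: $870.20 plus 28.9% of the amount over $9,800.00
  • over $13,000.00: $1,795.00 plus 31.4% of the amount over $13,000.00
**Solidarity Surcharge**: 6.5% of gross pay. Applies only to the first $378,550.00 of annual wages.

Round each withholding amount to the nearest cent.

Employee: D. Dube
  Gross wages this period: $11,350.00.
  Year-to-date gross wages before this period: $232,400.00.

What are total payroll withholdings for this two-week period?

$2,055.90

Regional Income Tax: taxable = $11,350.00
  $870.20 + 28.9% × ($11,350.00 − $9,800.00) = $870.20 + 28.9% × $1,550.00 = $1,318.15
Solidarity Surcharge: 6.5% × $11,350.00 = $737.75
Total: $1,318.15 + $737.75 = $2,055.90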